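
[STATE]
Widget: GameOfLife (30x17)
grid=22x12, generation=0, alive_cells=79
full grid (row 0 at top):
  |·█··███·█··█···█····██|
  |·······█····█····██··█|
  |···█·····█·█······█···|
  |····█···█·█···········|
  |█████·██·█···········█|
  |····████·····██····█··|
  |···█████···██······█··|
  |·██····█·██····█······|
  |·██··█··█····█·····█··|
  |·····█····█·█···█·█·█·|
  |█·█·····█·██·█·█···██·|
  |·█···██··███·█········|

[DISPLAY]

Gen: 0                        
·█··███·█··█···█····██        
·······█····█····██··█        
···█·····█·█······█···        
····█···█·█···········        
█████·██·█···········█        
····████·····██····█··        
···█████···██······█··        
·██····█·██····█······        
·██··█··█····█·····█··        
·····█····█·█···█·█·█·        
█·█·····█·██·█·█···██·        
·█···██··███·█········        
                              
                              
                              
                              


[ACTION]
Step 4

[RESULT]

Gen: 4                        
······················        
···········██·········        
···········██·········        
·█······█·██··········        
·███···██·█···········        
██·██··█··█···········        
██·██··█··█···········        
█··██····█············        
···██·██·██········█··        
·█·█··████········█·█·        
··█···████·█·······██·        
··········██··········        
                              
                              
                              
                              


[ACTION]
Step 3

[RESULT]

Gen: 7                        
······················        
······················        
······················        
···········█··········        
·····███··██··········        
····███···██··········        
·······█··············        
····█··█··············        
·······█···········█··        
·····█············█·█·        
····█·██···█·······██·        
·······█···█··········        
                              
                              
                              
                              


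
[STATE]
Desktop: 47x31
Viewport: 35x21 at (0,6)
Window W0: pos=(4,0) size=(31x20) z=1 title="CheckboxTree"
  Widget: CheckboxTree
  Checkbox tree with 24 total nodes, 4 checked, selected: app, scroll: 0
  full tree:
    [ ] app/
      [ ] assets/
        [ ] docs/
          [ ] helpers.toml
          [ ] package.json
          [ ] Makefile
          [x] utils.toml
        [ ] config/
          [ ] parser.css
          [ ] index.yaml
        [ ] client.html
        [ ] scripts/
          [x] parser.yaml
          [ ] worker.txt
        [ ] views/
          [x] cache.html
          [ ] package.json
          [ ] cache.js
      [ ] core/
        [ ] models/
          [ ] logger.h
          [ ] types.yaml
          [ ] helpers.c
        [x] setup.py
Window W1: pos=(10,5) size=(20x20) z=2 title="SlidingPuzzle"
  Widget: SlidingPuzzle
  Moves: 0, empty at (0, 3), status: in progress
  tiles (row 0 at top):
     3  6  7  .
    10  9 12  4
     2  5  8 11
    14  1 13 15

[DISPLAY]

    ┃     ┃ SlidingPuzzle    ┃    ┃
    ┃     ┠──────────────────┨    ┃
    ┃     ┃┌────┬────┬────┬──┃    ┃
    ┃     ┃│  3 │  6 │  7 │  ┃    ┃
    ┃     ┃├────┼────┼────┼──┃    ┃
    ┃     ┃│ 10 │  9 │ 12 │  ┃    ┃
    ┃     ┃├────┼────┼────┼──┃    ┃
    ┃     ┃│  2 │  5 │  8 │ 1┃    ┃
    ┃     ┃├────┼────┼────┼──┃    ┃
    ┃     ┃│ 14 │  1 │ 13 │ 1┃    ┃
    ┃     ┃└────┴────┴────┴──┃    ┃
    ┃     ┃Moves: 0          ┃    ┃
    ┃     ┃                  ┃    ┃
    ┗━━━━━┃                  ┃━━━━┛
          ┃                  ┃     
          ┃                  ┃     
          ┃                  ┃     
          ┃                  ┃     
          ┗━━━━━━━━━━━━━━━━━━┛     
                                   
                                   


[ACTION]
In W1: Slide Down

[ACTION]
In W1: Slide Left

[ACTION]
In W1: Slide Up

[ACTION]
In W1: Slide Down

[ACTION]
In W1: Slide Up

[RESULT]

    ┃     ┃ SlidingPuzzle    ┃    ┃
    ┃     ┠──────────────────┨    ┃
    ┃     ┃┌────┬────┬────┬──┃    ┃
    ┃     ┃│  3 │  6 │  7 │  ┃    ┃
    ┃     ┃├────┼────┼────┼──┃    ┃
    ┃     ┃│ 10 │  9 │ 12 │  ┃    ┃
    ┃     ┃├────┼────┼────┼──┃    ┃
    ┃     ┃│  2 │  5 │  8 │ 1┃    ┃
    ┃     ┃├────┼────┼────┼──┃    ┃
    ┃     ┃│ 14 │  1 │ 13 │ 1┃    ┃
    ┃     ┃└────┴────┴────┴──┃    ┃
    ┃     ┃Moves: 3          ┃    ┃
    ┃     ┃                  ┃    ┃
    ┗━━━━━┃                  ┃━━━━┛
          ┃                  ┃     
          ┃                  ┃     
          ┃                  ┃     
          ┃                  ┃     
          ┗━━━━━━━━━━━━━━━━━━┛     
                                   
                                   


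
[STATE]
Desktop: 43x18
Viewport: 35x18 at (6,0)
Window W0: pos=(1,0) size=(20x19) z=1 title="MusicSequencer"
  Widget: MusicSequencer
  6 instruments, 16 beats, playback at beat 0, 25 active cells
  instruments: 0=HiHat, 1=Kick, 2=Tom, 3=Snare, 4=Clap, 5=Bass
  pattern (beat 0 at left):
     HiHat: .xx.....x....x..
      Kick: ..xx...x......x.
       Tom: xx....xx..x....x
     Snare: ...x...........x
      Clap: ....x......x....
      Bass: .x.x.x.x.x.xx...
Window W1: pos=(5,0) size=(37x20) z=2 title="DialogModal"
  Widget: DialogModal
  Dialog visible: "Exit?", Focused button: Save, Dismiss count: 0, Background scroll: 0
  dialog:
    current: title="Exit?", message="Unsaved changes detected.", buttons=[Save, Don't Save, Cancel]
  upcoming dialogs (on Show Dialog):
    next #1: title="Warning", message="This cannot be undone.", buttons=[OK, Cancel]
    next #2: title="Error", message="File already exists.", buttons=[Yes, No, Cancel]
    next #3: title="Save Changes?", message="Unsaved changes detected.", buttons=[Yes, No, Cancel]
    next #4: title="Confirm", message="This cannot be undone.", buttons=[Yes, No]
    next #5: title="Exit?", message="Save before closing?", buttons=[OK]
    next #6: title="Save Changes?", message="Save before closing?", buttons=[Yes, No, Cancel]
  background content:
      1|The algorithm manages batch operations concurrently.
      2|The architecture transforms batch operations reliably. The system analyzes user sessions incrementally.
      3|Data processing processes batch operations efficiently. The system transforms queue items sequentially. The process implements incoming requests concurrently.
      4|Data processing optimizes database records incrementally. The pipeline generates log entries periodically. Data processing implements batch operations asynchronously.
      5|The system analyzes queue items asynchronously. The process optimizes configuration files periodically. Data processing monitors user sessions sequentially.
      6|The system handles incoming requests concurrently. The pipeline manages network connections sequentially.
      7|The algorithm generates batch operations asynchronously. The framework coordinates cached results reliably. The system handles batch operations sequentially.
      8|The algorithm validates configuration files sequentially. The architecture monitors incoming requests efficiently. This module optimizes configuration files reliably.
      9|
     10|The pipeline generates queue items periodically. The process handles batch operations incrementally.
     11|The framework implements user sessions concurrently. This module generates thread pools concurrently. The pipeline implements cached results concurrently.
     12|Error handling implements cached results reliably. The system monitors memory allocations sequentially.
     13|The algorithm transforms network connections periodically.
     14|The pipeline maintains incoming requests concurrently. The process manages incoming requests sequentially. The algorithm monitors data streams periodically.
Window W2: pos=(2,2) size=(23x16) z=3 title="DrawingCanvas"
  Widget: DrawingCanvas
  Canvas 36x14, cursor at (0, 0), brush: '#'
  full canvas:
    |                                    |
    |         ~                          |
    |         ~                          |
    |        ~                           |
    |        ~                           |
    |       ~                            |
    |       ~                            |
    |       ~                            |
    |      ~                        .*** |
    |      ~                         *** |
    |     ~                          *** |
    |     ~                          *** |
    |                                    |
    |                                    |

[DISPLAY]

━━━━━━━━━━━━━━━━━━━━━━━━━━━━━━━━━━━
 DialogModal                       
━━━━━━━━━━━━━━━━━━┓────────────────
awingCanvas       ┃es batch operati
──────────────────┨ansforms batch o
                  ┃cesses batch ope
      ~           ┃imizes database 
      ~           ┃ queue items asy
     ~            ┃─────────────┐st
     ~            ┃?            │ra
    ~             ┃s detected.  │ti
    ~             ┃ave   Cancel │  
    ~             ┃─────────────┘s 
   ~              ┃ments user sessi
   ~              ┃ements cached re
  ~               ┃forms network co
  ~               ┃ins incoming req
━━━━━━━━━━━━━━━━━━┛                


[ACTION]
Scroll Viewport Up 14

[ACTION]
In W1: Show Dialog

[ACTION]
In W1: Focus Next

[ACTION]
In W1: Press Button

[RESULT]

━━━━━━━━━━━━━━━━━━━━━━━━━━━━━━━━━━━
 DialogModal                       
━━━━━━━━━━━━━━━━━━┓────────────────
awingCanvas       ┃es batch operati
──────────────────┨ansforms batch o
                  ┃cesses batch ope
      ~           ┃imizes database 
      ~           ┃ queue items asy
     ~            ┃incoming request
     ~            ┃ates batch opera
    ~             ┃ates configurati
    ~             ┃                
    ~             ┃tes queue items 
   ~              ┃ments user sessi
   ~              ┃ements cached re
  ~               ┃forms network co
  ~               ┃ins incoming req
━━━━━━━━━━━━━━━━━━┛                


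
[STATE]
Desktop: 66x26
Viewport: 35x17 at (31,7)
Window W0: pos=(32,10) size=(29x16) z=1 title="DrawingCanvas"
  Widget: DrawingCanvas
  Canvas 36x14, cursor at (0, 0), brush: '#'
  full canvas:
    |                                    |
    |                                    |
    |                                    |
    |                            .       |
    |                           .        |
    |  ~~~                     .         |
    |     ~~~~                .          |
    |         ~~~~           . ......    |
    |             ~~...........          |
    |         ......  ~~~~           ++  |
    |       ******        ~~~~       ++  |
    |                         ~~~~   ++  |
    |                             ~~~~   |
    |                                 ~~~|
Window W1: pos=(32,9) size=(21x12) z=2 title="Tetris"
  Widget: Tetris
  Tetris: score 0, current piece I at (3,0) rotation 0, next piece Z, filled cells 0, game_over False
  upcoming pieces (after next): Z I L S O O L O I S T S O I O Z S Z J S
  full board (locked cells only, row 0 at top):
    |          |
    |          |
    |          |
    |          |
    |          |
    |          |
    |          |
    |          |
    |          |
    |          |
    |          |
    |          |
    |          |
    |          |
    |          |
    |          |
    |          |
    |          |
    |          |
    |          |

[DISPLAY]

                                   
                                   
 ┏━━━━━━━━━━━━━━━━━━━┓             
 ┃ Tetris            ┃━━━━━━━┓     
 ┠───────────────────┨       ┃     
 ┃          │Next:   ┃───────┨     
 ┃          │▓▓      ┃       ┃     
 ┃          │ ▓▓     ┃       ┃     
 ┃          │        ┃       ┃     
 ┃          │        ┃       ┃     
 ┃          │        ┃       ┃     
 ┃          │Score:  ┃      .┃     
 ┃          │0       ┃     . ┃     
 ┗━━━━━━━━━━━━━━━━━━━┛    . .┃     
 ┃             ~~........... ┃     
 ┃         ......  ~~~~      ┃     
 ┃       ******        ~~~~  ┃     


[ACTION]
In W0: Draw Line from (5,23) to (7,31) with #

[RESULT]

                                   
                                   
 ┏━━━━━━━━━━━━━━━━━━━┓             
 ┃ Tetris            ┃━━━━━━━┓     
 ┠───────────────────┨       ┃     
 ┃          │Next:   ┃───────┨     
 ┃          │▓▓      ┃       ┃     
 ┃          │ ▓▓     ┃       ┃     
 ┃          │        ┃       ┃     
 ┃          │        ┃       ┃     
 ┃          │        ┃       ┃     
 ┃          │Score:  ┃   ###.┃     
 ┃          │0       ┃     .#┃     
 ┗━━━━━━━━━━━━━━━━━━━┛    . .┃     
 ┃             ~~........... ┃     
 ┃         ......  ~~~~      ┃     
 ┃       ******        ~~~~  ┃     


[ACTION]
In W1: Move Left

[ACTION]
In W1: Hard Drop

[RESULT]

                                   
                                   
 ┏━━━━━━━━━━━━━━━━━━━┓             
 ┃ Tetris            ┃━━━━━━━┓     
 ┠───────────────────┨       ┃     
 ┃          │Next:   ┃───────┨     
 ┃          │▓▓      ┃       ┃     
 ┃          │ ▓▓     ┃       ┃     
 ┃          │        ┃       ┃     
 ┃          │        ┃       ┃     
 ┃          │        ┃       ┃     
 ┃          │Score:  ┃   ###.┃     
 ┃  ████    │0       ┃     .#┃     
 ┗━━━━━━━━━━━━━━━━━━━┛    . .┃     
 ┃             ~~........... ┃     
 ┃         ......  ~~~~      ┃     
 ┃       ******        ~~~~  ┃     


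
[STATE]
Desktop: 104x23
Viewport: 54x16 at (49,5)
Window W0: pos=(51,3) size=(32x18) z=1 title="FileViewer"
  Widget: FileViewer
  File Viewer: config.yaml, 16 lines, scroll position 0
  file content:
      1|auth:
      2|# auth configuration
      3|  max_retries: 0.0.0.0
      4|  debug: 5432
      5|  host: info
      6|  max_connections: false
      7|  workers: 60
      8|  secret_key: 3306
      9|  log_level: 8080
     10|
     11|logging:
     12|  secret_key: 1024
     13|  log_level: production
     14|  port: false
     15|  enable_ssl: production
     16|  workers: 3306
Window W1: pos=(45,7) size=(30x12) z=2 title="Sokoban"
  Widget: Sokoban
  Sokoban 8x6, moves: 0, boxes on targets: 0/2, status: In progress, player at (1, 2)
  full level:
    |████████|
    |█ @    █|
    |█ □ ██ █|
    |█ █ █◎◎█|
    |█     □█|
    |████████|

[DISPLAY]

  ┠──────────────────────────────┨                    
  ┃auth:                        ▲┃                    
━━━━━━━━━━━━━━━━━━━━━━━━━┓      █┃                    
koban                    ┃      ░┃                    
─────────────────────────┨      ░┃                    
█████                    ┃      ░┃                    
    █                    ┃e     ░┃                    
 ██ █                    ┃      ░┃                    
 █◎◎█                    ┃      ░┃                    
   □█                    ┃      ░┃                    
█████                    ┃      ░┃                    
es: 0  0/2               ┃      ░┃                    
                         ┃      ░┃                    
━━━━━━━━━━━━━━━━━━━━━━━━━┛      ░┃                    
  ┃  port: false                ▼┃                    
  ┗━━━━━━━━━━━━━━━━━━━━━━━━━━━━━━┛                    


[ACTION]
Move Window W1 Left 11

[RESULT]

  ┠──────────────────────────────┨                    
  ┃auth:                        ▲┃                    
━━━━━━━━━━━━━━┓guration         █┃                    
              ┃s: 0.0.0.0       ░┃                    
──────────────┨2                ░┃                    
              ┃                 ░┃                    
              ┃tions: false     ░┃                    
              ┃0                ░┃                    
              ┃: 3306           ░┃                    
              ┃ 8080            ░┃                    
              ┃                 ░┃                    
              ┃                 ░┃                    
              ┃: 1024           ░┃                    
━━━━━━━━━━━━━━┛ production      ░┃                    
  ┃  port: false                ▼┃                    
  ┗━━━━━━━━━━━━━━━━━━━━━━━━━━━━━━┛                    


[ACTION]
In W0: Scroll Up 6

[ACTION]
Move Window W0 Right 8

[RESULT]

          ┠──────────────────────────────┨            
          ┃auth:                        ▲┃            
━━━━━━━━━━━━━━┓th configuration         █┃            
              ┃x_retries: 0.0.0.0       ░┃            
──────────────┨bug: 5432                ░┃            
              ┃st: info                 ░┃            
              ┃x_connections: false     ░┃            
              ┃rkers: 60                ░┃            
              ┃cret_key: 3306           ░┃            
              ┃g_level: 8080            ░┃            
              ┃                         ░┃            
              ┃ing:                     ░┃            
              ┃cret_key: 1024           ░┃            
━━━━━━━━━━━━━━┛g_level: production      ░┃            
          ┃  port: false                ▼┃            
          ┗━━━━━━━━━━━━━━━━━━━━━━━━━━━━━━┛            


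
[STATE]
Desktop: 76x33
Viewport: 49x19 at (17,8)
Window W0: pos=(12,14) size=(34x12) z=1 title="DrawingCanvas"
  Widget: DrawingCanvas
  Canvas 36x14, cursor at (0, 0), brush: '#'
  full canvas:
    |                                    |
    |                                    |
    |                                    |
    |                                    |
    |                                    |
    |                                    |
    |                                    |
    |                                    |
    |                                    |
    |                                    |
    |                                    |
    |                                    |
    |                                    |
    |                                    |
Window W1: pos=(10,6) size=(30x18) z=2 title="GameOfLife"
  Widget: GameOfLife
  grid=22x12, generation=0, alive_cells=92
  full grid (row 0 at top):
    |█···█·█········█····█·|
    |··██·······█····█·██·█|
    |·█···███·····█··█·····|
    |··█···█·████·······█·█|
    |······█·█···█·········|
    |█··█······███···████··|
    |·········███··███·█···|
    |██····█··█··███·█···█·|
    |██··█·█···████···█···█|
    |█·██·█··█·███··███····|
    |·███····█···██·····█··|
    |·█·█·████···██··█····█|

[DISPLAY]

──────────────────────┨                          
                      ┃                          
█········█····█·      ┃                          
·····█····█·██·█      ┃                          
██·····█··█·····      ┃                          
█·████·······█·█      ┃                          
█·█···█·········      ┃━━━━━┓                    
····███···████··      ┃     ┃                    
···███··███·█···      ┃─────┨                    
█··█··███·█···█·      ┃     ┃                    
█···████···█···█      ┃     ┃                    
··█·███··███····      ┃     ┃                    
··█···██·····█··      ┃     ┃                    
███···██··█····█      ┃     ┃                    
                      ┃     ┃                    
━━━━━━━━━━━━━━━━━━━━━━┛     ┃                    
                            ┃                    
━━━━━━━━━━━━━━━━━━━━━━━━━━━━┛                    
                                                 


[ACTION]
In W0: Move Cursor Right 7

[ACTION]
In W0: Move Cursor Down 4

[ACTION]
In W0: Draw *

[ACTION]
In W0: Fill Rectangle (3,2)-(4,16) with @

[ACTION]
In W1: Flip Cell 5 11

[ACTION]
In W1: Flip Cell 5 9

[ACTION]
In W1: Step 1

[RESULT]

──────────────────────┨                          
                      ┃                          
·············██·      ┃                          
·█·······███·██·      ┃                          
████·██····███··      ┃                          
··█████·········      ┃                          
··█···█····█·██·      ┃━━━━━┓                    
··█···██··█·██··      ┃     ┃                    
··█·····█···█···      ┃─────┨                    
···█······█·····      ┃     ┃                    
██·········█····      ┃     ┃                    
·█··█···█·███···      ┃     ┃                    
··█·····██·█····      ┃     ┃                    
███···██········      ┃     ┃                    
                      ┃     ┃                    
━━━━━━━━━━━━━━━━━━━━━━┛     ┃                    
                            ┃                    
━━━━━━━━━━━━━━━━━━━━━━━━━━━━┛                    
                                                 


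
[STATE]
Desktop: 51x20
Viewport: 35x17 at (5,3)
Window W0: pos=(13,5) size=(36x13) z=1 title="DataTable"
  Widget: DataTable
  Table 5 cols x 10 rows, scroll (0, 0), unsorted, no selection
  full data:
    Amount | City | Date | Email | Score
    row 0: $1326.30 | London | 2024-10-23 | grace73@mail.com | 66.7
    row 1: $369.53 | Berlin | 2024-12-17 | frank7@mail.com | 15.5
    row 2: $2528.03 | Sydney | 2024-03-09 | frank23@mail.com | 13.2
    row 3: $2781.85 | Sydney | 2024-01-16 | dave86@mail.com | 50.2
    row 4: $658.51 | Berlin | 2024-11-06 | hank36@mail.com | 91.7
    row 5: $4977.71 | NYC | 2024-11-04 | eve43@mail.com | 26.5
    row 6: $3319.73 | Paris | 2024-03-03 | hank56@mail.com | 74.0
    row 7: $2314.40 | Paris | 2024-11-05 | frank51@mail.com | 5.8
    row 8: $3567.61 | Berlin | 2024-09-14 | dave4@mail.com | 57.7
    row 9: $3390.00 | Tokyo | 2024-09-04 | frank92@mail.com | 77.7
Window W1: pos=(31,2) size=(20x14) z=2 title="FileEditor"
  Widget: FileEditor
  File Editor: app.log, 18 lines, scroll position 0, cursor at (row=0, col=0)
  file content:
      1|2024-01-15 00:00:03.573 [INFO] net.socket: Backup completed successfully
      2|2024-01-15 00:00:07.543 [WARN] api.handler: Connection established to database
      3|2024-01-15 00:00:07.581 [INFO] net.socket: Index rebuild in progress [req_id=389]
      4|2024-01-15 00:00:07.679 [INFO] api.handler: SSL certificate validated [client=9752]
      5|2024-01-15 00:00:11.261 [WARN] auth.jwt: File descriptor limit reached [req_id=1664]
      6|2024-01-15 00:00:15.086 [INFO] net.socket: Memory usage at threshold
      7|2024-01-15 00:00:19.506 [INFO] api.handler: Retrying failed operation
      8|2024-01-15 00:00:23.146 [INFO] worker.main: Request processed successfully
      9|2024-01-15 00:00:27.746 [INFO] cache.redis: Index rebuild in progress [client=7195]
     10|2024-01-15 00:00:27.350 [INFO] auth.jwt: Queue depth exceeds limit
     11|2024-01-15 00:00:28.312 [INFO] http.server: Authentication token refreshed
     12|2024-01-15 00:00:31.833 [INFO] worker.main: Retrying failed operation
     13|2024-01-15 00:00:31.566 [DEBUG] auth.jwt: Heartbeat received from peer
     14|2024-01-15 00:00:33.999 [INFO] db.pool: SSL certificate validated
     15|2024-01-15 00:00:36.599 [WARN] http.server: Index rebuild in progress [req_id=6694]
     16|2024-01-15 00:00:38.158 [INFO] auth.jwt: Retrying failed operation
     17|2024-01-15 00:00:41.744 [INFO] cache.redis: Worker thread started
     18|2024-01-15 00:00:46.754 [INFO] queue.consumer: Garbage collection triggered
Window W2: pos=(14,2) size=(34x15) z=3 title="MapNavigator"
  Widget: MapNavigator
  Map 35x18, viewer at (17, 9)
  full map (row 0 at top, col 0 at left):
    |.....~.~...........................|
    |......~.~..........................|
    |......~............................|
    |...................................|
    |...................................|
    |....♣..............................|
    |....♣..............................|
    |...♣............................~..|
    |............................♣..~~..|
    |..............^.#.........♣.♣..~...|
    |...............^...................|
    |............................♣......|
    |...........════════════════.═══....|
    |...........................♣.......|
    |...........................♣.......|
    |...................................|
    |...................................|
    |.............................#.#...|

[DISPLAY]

         ┃ MapNavigator            
         ┠─────────────────────────
        ┏┃.........................
        ┃┃...♣.....................
        ┠┃...♣.....................
        ┃┃..♣......................
        ┃┃.........................
        ┃┃.............^.#@........
        ┃┃..............^..........
        ┃┃.........................
        ┃┃..........═══════════════
        ┃┃.........................
        ┃┃.........................
        ┃┗━━━━━━━━━━━━━━━━━━━━━━━━━
        ┗━━━━━━━━━━━━━━━━━━━━━━━━━━
                                   
                                   


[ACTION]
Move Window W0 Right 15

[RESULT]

         ┃ MapNavigator            
         ┠─────────────────────────
         ┃.........................
         ┃...♣.....................
         ┃...♣.....................
         ┃..♣......................
         ┃.........................
         ┃.............^.#@........
         ┃..............^..........
         ┃.........................
         ┃..........═══════════════
         ┃.........................
         ┃.........................
         ┗━━━━━━━━━━━━━━━━━━━━━━━━━
          ┗━━━━━━━━━━━━━━━━━━━━━━━━
                                   
                                   


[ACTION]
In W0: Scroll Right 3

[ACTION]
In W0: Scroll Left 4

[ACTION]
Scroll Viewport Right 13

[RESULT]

MapNavigator                   ┃  ┃
───────────────────────────────┨──┨
...............................┃:▲┃
..♣............................┃:█┃
..♣............................┃:░┃
.♣............................~┃:░┃
..........................♣..~~┃:░┃
............^.#@........♣.♣..~.┃:░┃
.............^.................┃:░┃
..........................♣....┃:░┃
.........════════════════.═══..┃:░┃
.........................♣.....┃:▼┃
.........................♣.....┃━━┛
━━━━━━━━━━━━━━━━━━━━━━━━━━━━━━━┛6@┃
━━━━━━━━━━━━━━━━━━━━━━━━━━━━━━━━━━┛
                                   
                                   


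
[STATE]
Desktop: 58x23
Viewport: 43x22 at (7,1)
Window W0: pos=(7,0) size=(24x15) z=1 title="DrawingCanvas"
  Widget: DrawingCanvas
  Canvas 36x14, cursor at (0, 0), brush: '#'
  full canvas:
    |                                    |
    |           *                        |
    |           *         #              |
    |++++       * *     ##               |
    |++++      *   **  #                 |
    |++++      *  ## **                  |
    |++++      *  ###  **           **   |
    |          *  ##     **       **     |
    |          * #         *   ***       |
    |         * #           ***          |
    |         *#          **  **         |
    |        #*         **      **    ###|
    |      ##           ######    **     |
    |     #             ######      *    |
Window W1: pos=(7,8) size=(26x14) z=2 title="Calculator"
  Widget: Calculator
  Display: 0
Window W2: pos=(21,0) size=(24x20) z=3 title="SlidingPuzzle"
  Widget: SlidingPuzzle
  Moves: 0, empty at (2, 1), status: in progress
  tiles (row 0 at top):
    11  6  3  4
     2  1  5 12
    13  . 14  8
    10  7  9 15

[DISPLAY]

┃ DrawingCanva┃ SlidingPuzzle        ┃     
┠─────────────┠──────────────────────┨     
┃+            ┃┌────┬────┬────┬────┐ ┃     
┃           * ┃│ 11 │  6 │  3 │  4 │ ┃     
┃           * ┃├────┼────┼────┼────┤ ┃     
┃++++       * ┃│  2 │  1 │  5 │ 12 │ ┃     
┃++++      *  ┃├────┼────┼────┼────┤ ┃     
┏━━━━━━━━━━━━━┃│ 13 │    │ 14 │  8 │ ┃     
┃ Calculator  ┃├────┼────┼────┼────┤ ┃     
┠─────────────┃│ 10 │  7 │  9 │ 15 │ ┃     
┃             ┃└────┴────┴────┴────┘ ┃     
┃┌───┬───┬───┬┃Moves: 0              ┃     
┃│ 7 │ 8 │ 9 │┃                      ┃     
┃├───┼───┼───┼┃                      ┃     
┃│ 4 │ 5 │ 6 │┃                      ┃     
┃├───┼───┼───┼┃                      ┃     
┃│ 1 │ 2 │ 3 │┃                      ┃     
┃├───┼───┼───┼┃                      ┃     
┃│ 0 │ . │ = │┗━━━━━━━━━━━━━━━━━━━━━━┛     
┃└───┴───┴───┴───┘       ┃                 
┗━━━━━━━━━━━━━━━━━━━━━━━━┛                 
                                           


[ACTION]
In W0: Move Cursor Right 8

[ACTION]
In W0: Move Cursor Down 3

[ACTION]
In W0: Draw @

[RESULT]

┃ DrawingCanva┃ SlidingPuzzle        ┃     
┠─────────────┠──────────────────────┨     
┃             ┃┌────┬────┬────┬────┐ ┃     
┃           * ┃│ 11 │  6 │  3 │  4 │ ┃     
┃           * ┃├────┼────┼────┼────┤ ┃     
┃++++    @  * ┃│  2 │  1 │  5 │ 12 │ ┃     
┃++++      *  ┃├────┼────┼────┼────┤ ┃     
┏━━━━━━━━━━━━━┃│ 13 │    │ 14 │  8 │ ┃     
┃ Calculator  ┃├────┼────┼────┼────┤ ┃     
┠─────────────┃│ 10 │  7 │  9 │ 15 │ ┃     
┃             ┃└────┴────┴────┴────┘ ┃     
┃┌───┬───┬───┬┃Moves: 0              ┃     
┃│ 7 │ 8 │ 9 │┃                      ┃     
┃├───┼───┼───┼┃                      ┃     
┃│ 4 │ 5 │ 6 │┃                      ┃     
┃├───┼───┼───┼┃                      ┃     
┃│ 1 │ 2 │ 3 │┃                      ┃     
┃├───┼───┼───┼┃                      ┃     
┃│ 0 │ . │ = │┗━━━━━━━━━━━━━━━━━━━━━━┛     
┃└───┴───┴───┴───┘       ┃                 
┗━━━━━━━━━━━━━━━━━━━━━━━━┛                 
                                           


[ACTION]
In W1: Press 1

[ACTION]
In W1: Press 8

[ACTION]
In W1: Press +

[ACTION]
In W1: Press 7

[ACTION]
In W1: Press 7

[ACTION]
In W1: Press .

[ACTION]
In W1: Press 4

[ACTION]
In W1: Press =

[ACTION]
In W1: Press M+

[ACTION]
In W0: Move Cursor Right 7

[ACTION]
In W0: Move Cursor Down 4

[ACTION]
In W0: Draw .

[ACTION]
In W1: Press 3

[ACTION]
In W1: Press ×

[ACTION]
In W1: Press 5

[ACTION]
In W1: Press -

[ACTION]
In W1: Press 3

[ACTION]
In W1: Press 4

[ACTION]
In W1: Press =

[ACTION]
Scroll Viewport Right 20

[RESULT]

gCanva┃ SlidingPuzzle        ┃             
──────┠──────────────────────┨             
      ┃┌────┬────┬────┬────┐ ┃             
    * ┃│ 11 │  6 │  3 │  4 │ ┃             
    * ┃├────┼────┼────┼────┤ ┃             
 @  * ┃│  2 │  1 │  5 │ 12 │ ┃             
   *  ┃├────┼────┼────┼────┤ ┃             
━━━━━━┃│ 13 │    │ 14 │  8 │ ┃             
ator  ┃├────┼────┼────┼────┤ ┃             
──────┃│ 10 │  7 │  9 │ 15 │ ┃             
      ┃└────┴────┴────┴────┘ ┃             
─┬───┬┃Moves: 0              ┃             
 │ 9 │┃                      ┃             
─┼───┼┃                      ┃             
 │ 6 │┃                      ┃             
─┼───┼┃                      ┃             
 │ 3 │┃                      ┃             
─┼───┼┃                      ┃             
 │ = │┗━━━━━━━━━━━━━━━━━━━━━━┛             
─┴───┴───┘       ┃                         
━━━━━━━━━━━━━━━━━┛                         
                                           


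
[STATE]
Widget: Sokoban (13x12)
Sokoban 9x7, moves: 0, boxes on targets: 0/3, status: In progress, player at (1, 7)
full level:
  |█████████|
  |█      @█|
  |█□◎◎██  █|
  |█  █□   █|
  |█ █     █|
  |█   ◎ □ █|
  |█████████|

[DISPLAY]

█████████    
█      @█    
█□◎◎██  █    
█  █□   █    
█ █     █    
█   ◎ □ █    
█████████    
Moves: 0  0/3
             
             
             
             


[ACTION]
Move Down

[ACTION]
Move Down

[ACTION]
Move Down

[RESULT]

█████████    
█       █    
█□◎◎██  █    
█  █□   █    
█ █    @█    
█   ◎ □ █    
█████████    
Moves: 3  0/3
             
             
             
             


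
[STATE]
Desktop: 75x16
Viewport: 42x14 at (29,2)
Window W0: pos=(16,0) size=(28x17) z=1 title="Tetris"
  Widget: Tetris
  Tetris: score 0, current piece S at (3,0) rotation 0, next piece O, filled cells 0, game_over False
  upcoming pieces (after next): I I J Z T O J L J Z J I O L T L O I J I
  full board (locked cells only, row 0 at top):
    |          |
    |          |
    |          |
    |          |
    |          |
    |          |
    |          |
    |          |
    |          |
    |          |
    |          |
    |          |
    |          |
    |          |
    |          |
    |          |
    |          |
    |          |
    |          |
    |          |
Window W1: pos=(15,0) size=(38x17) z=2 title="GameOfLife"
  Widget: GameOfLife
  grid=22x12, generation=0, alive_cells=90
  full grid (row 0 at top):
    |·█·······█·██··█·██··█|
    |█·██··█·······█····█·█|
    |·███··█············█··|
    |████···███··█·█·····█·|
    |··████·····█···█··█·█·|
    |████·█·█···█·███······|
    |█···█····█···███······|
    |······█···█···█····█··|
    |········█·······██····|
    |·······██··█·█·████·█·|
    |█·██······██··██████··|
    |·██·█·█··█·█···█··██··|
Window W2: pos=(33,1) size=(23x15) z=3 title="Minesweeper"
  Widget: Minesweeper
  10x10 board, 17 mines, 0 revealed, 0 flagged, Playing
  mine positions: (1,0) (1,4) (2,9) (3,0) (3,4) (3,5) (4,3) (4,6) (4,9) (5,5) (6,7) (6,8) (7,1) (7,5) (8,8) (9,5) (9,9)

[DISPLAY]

────┃ Minesweeper         ┃               
    ┠─────────────────────┨               
··█·┃■■■■■■■■■■           ┃               
·█··┃■■■■■■■■■■           ┃               
····┃■■■■■■■■■■           ┃               
·█··┃■■■■■■■■■■           ┃               
··█·┃■■■■■■■■■■           ┃               
███·┃■■■■■■■■■■           ┃               
███·┃■■■■■■■■■■           ┃               
·█··┃■■■■■■■■■■           ┃               
···█┃■■■■■■■■■■           ┃               
█·██┃■■■■■■■■■■           ┃               
·███┃                     ┃               
··█·┗━━━━━━━━━━━━━━━━━━━━━┛               


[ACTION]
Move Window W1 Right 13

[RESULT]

────┃ Minesweeper         ┃─────────┨     
Gen:┠─────────────────────┨         ┃     
·█··┃■■■■■■■■■■           ┃         ┃     
█·██┃■■■■■■■■■■           ┃         ┃     
·███┃■■■■■■■■■■           ┃         ┃     
████┃■■■■■■■■■■           ┃         ┃     
··██┃■■■■■■■■■■           ┃         ┃     
████┃■■■■■■■■■■           ┃         ┃     
█···┃■■■■■■■■■■           ┃         ┃     
····┃■■■■■■■■■■           ┃         ┃     
····┃■■■■■■■■■■           ┃         ┃     
····┃■■■■■■■■■■           ┃         ┃     
█·██┃                     ┃         ┃     
·██·┗━━━━━━━━━━━━━━━━━━━━━┛         ┃     


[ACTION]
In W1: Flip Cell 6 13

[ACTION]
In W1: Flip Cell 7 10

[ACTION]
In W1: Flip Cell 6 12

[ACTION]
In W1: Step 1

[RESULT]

────┃ Minesweeper         ┃─────────┨     
Gen:┠─────────────────────┨         ┃     
·██·┃■■■■■■■■■■           ┃         ┃     
█··█┃■■■■■■■■■■           ┃         ┃     
····┃■■■■■■■■■■           ┃         ┃     
█···┃■■■■■■■■■■           ┃         ┃     
····┃■■■■■■■■■■           ┃         ┃     
█···┃■■■■■■■■■■           ┃         ┃     
█·██┃■■■■■■■■■■           ┃         ┃     
····┃■■■■■■■■■■           ┃         ┃     
····┃■■■■■■■■■■           ┃         ┃     
····┃■■■■■■■■■■           ┃         ┃     
··██┃                     ┃         ┃     
·██·┗━━━━━━━━━━━━━━━━━━━━━┛         ┃     
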